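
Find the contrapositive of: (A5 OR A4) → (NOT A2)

Contrapositive: A2 → NOT (A5 OR A4)
Note: A statement and its contrapositive are logically equivalent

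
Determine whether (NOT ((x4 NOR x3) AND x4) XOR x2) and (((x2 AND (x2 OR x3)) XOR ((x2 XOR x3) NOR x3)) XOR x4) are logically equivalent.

No. Counterexample: with x2=0, x3=0, x4=1, Expression 1 = 1 but Expression 2 = 0.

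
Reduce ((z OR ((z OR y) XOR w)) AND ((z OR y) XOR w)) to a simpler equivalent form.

By absorption (E AND (E OR v) = E):
= ((z OR y) XOR w)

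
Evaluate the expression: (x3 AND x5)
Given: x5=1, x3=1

Substituting: (1 AND 1)
= 1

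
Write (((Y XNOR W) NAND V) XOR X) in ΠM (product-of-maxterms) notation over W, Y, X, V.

ΠM(1, 2, 6, 7, 10, 11, 13, 14) = (W OR Y OR X OR NOT V) AND (W OR Y OR NOT X OR V) AND (W OR NOT Y OR NOT X OR V) AND (W OR NOT Y OR NOT X OR NOT V) AND (NOT W OR Y OR NOT X OR V) AND (NOT W OR Y OR NOT X OR NOT V) AND (NOT W OR NOT Y OR X OR NOT V) AND (NOT W OR NOT Y OR NOT X OR V)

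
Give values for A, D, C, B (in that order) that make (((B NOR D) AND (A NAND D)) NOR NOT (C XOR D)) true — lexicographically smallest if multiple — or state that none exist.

A=0, D=0, C=1, B=1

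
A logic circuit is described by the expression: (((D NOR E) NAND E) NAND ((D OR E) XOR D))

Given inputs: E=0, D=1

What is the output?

Substituting: (((1 NOR 0) NAND 0) NAND ((1 OR 0) XOR 1))
= 1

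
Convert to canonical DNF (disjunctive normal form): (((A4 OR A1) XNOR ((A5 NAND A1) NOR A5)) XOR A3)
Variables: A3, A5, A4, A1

(NOT A3 AND NOT A5 AND NOT A4 AND NOT A1) OR (NOT A3 AND A5 AND NOT A4 AND NOT A1) OR (A3 AND NOT A5 AND NOT A4 AND A1) OR (A3 AND NOT A5 AND A4 AND NOT A1) OR (A3 AND NOT A5 AND A4 AND A1) OR (A3 AND A5 AND NOT A4 AND A1) OR (A3 AND A5 AND A4 AND NOT A1) OR (A3 AND A5 AND A4 AND A1)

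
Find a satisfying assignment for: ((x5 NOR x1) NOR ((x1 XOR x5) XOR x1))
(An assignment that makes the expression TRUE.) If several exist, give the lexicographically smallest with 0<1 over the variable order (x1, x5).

x1=1, x5=0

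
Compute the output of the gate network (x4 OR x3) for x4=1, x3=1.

Substituting: (1 OR 1)
= 1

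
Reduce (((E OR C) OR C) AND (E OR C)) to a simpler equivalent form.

By absorption (E AND (E OR v) = E):
= (E OR C)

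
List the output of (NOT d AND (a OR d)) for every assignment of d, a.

d | a | Output
--------------
0 | 0 | 0
0 | 1 | 1
1 | 0 | 0
1 | 1 | 0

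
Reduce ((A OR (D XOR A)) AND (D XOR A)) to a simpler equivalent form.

By absorption (E AND (E OR v) = E):
= (D XOR A)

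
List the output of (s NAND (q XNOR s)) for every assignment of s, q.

s | q | Output
--------------
0 | 0 | 1
0 | 1 | 1
1 | 0 | 1
1 | 1 | 0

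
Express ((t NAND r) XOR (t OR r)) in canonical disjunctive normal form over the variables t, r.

(NOT t AND NOT r) OR (t AND r)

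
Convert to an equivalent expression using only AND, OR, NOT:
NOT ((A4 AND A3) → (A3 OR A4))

(A4 AND A3) AND NOT (A3 OR A4)
(Negated implication: NOT(A → B) = A AND NOT B)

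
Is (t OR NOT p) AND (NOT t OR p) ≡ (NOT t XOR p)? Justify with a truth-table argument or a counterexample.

Yes, they are equivalent — the two output columns agree on all 4 assignments:
t | p | Expression 1 | Expression 2
-----------------------------------
0 | 0 | 1 | 1
0 | 1 | 0 | 0
1 | 0 | 0 | 0
1 | 1 | 1 | 1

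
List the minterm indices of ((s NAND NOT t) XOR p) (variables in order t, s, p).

Σm(0, 3, 4, 6) = (NOT t AND NOT s AND NOT p) OR (NOT t AND s AND p) OR (t AND NOT s AND NOT p) OR (t AND s AND NOT p)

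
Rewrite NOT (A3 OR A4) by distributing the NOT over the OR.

NOT A3 AND NOT A4
De Morgan's: NOT(OR of terms) = AND of negations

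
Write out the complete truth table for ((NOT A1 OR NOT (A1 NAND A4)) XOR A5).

A1 | A4 | A5 | Output
---------------------
0 | 0 | 0 | 1
0 | 0 | 1 | 0
0 | 1 | 0 | 1
0 | 1 | 1 | 0
1 | 0 | 0 | 0
1 | 0 | 1 | 1
1 | 1 | 0 | 1
1 | 1 | 1 | 0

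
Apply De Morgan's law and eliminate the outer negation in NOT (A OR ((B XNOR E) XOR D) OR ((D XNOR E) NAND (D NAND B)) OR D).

NOT A AND NOT ((B XNOR E) XOR D) AND NOT ((D XNOR E) NAND (D NAND B)) AND NOT D
De Morgan's: NOT(OR of terms) = AND of negations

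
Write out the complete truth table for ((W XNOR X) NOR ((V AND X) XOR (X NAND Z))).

W | X | Z | V | Output
----------------------
0 | 0 | 0 | 0 | 0
0 | 0 | 0 | 1 | 0
0 | 0 | 1 | 0 | 0
0 | 0 | 1 | 1 | 0
0 | 1 | 0 | 0 | 0
0 | 1 | 0 | 1 | 1
0 | 1 | 1 | 0 | 1
0 | 1 | 1 | 1 | 0
1 | 0 | 0 | 0 | 0
1 | 0 | 0 | 1 | 0
1 | 0 | 1 | 0 | 0
1 | 0 | 1 | 1 | 0
1 | 1 | 0 | 0 | 0
1 | 1 | 0 | 1 | 0
1 | 1 | 1 | 0 | 0
1 | 1 | 1 | 1 | 0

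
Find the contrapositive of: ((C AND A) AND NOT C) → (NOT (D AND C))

Contrapositive: (D AND C) → NOT ((C AND A) AND NOT C)
Note: A statement and its contrapositive are logically equivalent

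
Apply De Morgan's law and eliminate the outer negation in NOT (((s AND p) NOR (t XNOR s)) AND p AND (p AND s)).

NOT ((s AND p) NOR (t XNOR s)) OR NOT p OR NOT (p AND s)
De Morgan's: NOT(AND of terms) = OR of negations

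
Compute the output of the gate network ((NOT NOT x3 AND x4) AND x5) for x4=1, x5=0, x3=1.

Substituting: ((NOT NOT 1 AND 1) AND 0)
= 0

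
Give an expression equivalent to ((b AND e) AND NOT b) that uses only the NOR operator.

((((b NOR b) NOR (e NOR e)) NOR ((b NOR b) NOR (e NOR e))) NOR ((b NOR b) NOR (b NOR b)))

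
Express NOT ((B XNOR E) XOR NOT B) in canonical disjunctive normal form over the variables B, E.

(NOT B AND NOT E) OR (B AND NOT E)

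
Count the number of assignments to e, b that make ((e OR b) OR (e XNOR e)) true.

Satisfying assignments: (0,0), (0,1), (1,0), (1,1)
Count: 4 out of 4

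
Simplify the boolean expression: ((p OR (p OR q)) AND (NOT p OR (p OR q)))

By distribution ((E OR v) AND (E OR NOT v) = E):
= (p OR q)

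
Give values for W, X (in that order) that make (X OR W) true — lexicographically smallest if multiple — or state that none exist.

W=0, X=1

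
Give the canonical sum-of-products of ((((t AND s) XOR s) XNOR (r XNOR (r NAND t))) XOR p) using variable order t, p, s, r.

Σm(0, 3, 5, 6, 8, 9, 10, 11) = (NOT t AND NOT p AND NOT s AND NOT r) OR (NOT t AND NOT p AND s AND r) OR (NOT t AND p AND NOT s AND r) OR (NOT t AND p AND s AND NOT r) OR (t AND NOT p AND NOT s AND NOT r) OR (t AND NOT p AND NOT s AND r) OR (t AND NOT p AND s AND NOT r) OR (t AND NOT p AND s AND r)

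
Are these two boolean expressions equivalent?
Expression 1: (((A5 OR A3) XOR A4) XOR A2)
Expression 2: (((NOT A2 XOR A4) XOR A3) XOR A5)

No. Counterexample: with A4=0, A2=0, A3=0, A5=0, Expression 1 = 0 but Expression 2 = 1.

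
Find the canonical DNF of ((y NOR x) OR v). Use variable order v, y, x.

(NOT v AND NOT y AND NOT x) OR (v AND NOT y AND NOT x) OR (v AND NOT y AND x) OR (v AND y AND NOT x) OR (v AND y AND x)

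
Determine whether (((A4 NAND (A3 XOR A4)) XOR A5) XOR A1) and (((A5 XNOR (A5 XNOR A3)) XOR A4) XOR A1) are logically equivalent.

No. Counterexample: with A5=0, A4=0, A3=0, A1=0, Expression 1 = 1 but Expression 2 = 0.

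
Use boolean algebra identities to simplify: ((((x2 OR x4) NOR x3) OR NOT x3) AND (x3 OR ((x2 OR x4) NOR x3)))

By distribution ((E OR v) AND (E OR NOT v) = E):
= ((x2 OR x4) NOR x3)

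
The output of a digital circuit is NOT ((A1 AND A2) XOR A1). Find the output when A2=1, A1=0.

Substituting: NOT ((0 AND 1) XOR 0)
= 1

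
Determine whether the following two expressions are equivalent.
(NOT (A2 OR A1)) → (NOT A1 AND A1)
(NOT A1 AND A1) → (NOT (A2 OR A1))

No, Converse is not equivalent to original (counterexample: A1=0, A2=0)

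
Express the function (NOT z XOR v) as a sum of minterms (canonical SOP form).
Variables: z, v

Σm(0, 3) = (NOT z AND NOT v) OR (z AND v)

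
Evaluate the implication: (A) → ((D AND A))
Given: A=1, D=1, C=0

Antecedent (A) = 1; consequent ((D AND A)) = 1.
1 → 1 = 1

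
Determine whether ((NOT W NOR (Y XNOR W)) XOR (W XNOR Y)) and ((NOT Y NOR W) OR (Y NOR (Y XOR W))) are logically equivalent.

No. Counterexample: with Y=0, W=1, Expression 1 = 1 but Expression 2 = 0.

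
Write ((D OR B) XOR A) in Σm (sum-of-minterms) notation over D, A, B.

Σm(1, 2, 4, 5) = (NOT D AND NOT A AND B) OR (NOT D AND A AND NOT B) OR (D AND NOT A AND NOT B) OR (D AND NOT A AND B)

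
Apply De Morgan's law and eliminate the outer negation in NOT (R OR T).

NOT R AND NOT T
De Morgan's: NOT(OR of terms) = AND of negations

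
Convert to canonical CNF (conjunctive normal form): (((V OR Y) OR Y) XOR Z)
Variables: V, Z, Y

(V OR Z OR Y) AND (V OR NOT Z OR NOT Y) AND (NOT V OR NOT Z OR Y) AND (NOT V OR NOT Z OR NOT Y)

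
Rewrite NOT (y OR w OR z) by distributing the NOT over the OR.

NOT y AND NOT w AND NOT z
De Morgan's: NOT(OR of terms) = AND of negations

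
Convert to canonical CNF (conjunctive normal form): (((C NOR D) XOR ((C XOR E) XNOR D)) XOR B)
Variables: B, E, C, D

(B OR E OR C OR D) AND (B OR E OR C OR NOT D) AND (B OR E OR NOT C OR D) AND (B OR NOT E OR NOT C OR NOT D) AND (NOT B OR E OR NOT C OR NOT D) AND (NOT B OR NOT E OR C OR D) AND (NOT B OR NOT E OR C OR NOT D) AND (NOT B OR NOT E OR NOT C OR D)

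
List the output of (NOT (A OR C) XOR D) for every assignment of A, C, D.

A | C | D | Output
------------------
0 | 0 | 0 | 1
0 | 0 | 1 | 0
0 | 1 | 0 | 0
0 | 1 | 1 | 1
1 | 0 | 0 | 0
1 | 0 | 1 | 1
1 | 1 | 0 | 0
1 | 1 | 1 | 1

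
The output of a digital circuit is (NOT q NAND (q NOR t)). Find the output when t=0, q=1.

Substituting: (NOT 1 NAND (1 NOR 0))
= 1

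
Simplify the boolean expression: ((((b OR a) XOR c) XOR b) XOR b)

By XOR self-cancellation ((E XOR v) XOR v = E):
= ((b OR a) XOR c)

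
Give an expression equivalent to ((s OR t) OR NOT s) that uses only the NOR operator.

((((s NOR t) NOR (s NOR t)) NOR (s NOR s)) NOR (((s NOR t) NOR (s NOR t)) NOR (s NOR s)))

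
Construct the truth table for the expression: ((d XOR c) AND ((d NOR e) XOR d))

e | c | d | Output
------------------
0 | 0 | 0 | 0
0 | 0 | 1 | 1
0 | 1 | 0 | 1
0 | 1 | 1 | 0
1 | 0 | 0 | 0
1 | 0 | 1 | 1
1 | 1 | 0 | 0
1 | 1 | 1 | 0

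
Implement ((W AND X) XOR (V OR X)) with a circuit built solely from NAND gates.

((((W NAND X) NAND (W NAND X)) NAND (((W NAND X) NAND (W NAND X)) NAND ((V NAND V) NAND (X NAND X)))) NAND (((V NAND V) NAND (X NAND X)) NAND (((W NAND X) NAND (W NAND X)) NAND ((V NAND V) NAND (X NAND X)))))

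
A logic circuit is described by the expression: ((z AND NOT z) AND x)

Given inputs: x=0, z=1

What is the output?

Substituting: ((1 AND NOT 1) AND 0)
= 0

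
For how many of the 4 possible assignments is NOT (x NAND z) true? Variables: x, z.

Satisfying assignments: (1,1)
Count: 1 out of 4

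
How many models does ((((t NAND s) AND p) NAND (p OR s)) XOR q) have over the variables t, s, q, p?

Satisfying assignments: (0,0,0,0), (0,0,1,1), (0,1,0,0), (0,1,1,1), (1,0,0,0), (1,0,1,1), (1,1,0,0), (1,1,0,1)
Count: 8 out of 16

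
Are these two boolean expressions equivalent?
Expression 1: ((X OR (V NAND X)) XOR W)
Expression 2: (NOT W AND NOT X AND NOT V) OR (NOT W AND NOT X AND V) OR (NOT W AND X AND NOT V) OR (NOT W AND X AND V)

Yes, they are equivalent — the two output columns agree on all 8 assignments:
W | X | V | Expression 1 | Expression 2
---------------------------------------
0 | 0 | 0 | 1 | 1
0 | 0 | 1 | 1 | 1
0 | 1 | 0 | 1 | 1
0 | 1 | 1 | 1 | 1
1 | 0 | 0 | 0 | 0
1 | 0 | 1 | 0 | 0
1 | 1 | 0 | 0 | 0
1 | 1 | 1 | 0 | 0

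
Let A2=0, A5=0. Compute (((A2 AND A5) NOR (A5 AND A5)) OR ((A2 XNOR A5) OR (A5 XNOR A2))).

Substituting: (((0 AND 0) NOR (0 AND 0)) OR ((0 XNOR 0) OR (0 XNOR 0)))
= 1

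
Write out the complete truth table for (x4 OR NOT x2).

x2 | x4 | Output
----------------
0 | 0 | 1
0 | 1 | 1
1 | 0 | 0
1 | 1 | 1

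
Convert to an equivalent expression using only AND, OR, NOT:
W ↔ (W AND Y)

(W AND (W AND Y)) OR (NOT W AND NOT (W AND Y))
(Biconditional = both true or both false)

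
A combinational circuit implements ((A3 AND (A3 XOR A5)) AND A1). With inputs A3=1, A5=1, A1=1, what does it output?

Substituting: ((1 AND (1 XOR 1)) AND 1)
= 0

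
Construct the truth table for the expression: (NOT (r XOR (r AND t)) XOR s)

s | r | t | Output
------------------
0 | 0 | 0 | 1
0 | 0 | 1 | 1
0 | 1 | 0 | 0
0 | 1 | 1 | 1
1 | 0 | 0 | 0
1 | 0 | 1 | 0
1 | 1 | 0 | 1
1 | 1 | 1 | 0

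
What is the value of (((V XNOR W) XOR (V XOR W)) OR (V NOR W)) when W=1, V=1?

Substituting: (((1 XNOR 1) XOR (1 XOR 1)) OR (1 NOR 1))
= 1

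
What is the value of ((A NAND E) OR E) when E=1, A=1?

Substituting: ((1 NAND 1) OR 1)
= 1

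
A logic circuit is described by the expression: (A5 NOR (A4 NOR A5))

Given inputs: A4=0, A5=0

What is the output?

Substituting: (0 NOR (0 NOR 0))
= 0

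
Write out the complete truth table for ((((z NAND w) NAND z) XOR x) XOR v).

z | w | x | v | Output
----------------------
0 | 0 | 0 | 0 | 1
0 | 0 | 0 | 1 | 0
0 | 0 | 1 | 0 | 0
0 | 0 | 1 | 1 | 1
0 | 1 | 0 | 0 | 1
0 | 1 | 0 | 1 | 0
0 | 1 | 1 | 0 | 0
0 | 1 | 1 | 1 | 1
1 | 0 | 0 | 0 | 0
1 | 0 | 0 | 1 | 1
1 | 0 | 1 | 0 | 1
1 | 0 | 1 | 1 | 0
1 | 1 | 0 | 0 | 1
1 | 1 | 0 | 1 | 0
1 | 1 | 1 | 0 | 0
1 | 1 | 1 | 1 | 1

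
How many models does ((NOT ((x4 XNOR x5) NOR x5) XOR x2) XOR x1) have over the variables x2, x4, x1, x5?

Satisfying assignments: (0,0,0,0), (0,0,0,1), (0,1,0,1), (0,1,1,0), (1,0,1,0), (1,0,1,1), (1,1,0,0), (1,1,1,1)
Count: 8 out of 16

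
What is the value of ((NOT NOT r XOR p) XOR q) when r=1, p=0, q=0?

Substituting: ((NOT NOT 1 XOR 0) XOR 0)
= 1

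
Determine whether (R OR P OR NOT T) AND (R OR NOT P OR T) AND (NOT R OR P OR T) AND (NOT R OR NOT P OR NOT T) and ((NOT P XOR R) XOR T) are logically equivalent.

Yes, they are equivalent — the two output columns agree on all 8 assignments:
R | P | T | Expression 1 | Expression 2
---------------------------------------
0 | 0 | 0 | 1 | 1
0 | 0 | 1 | 0 | 0
0 | 1 | 0 | 0 | 0
0 | 1 | 1 | 1 | 1
1 | 0 | 0 | 0 | 0
1 | 0 | 1 | 1 | 1
1 | 1 | 0 | 1 | 1
1 | 1 | 1 | 0 | 0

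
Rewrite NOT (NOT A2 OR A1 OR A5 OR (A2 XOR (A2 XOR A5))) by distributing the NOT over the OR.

A2 AND NOT A1 AND NOT A5 AND NOT (A2 XOR (A2 XOR A5))
De Morgan's: NOT(OR of terms) = AND of negations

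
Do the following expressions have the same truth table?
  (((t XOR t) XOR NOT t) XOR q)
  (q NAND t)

No. Counterexample: with t=0, q=1, Expression 1 = 0 but Expression 2 = 1.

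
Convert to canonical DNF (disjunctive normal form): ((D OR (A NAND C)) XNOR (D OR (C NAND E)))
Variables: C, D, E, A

(NOT C AND NOT D AND NOT E AND NOT A) OR (NOT C AND NOT D AND NOT E AND A) OR (NOT C AND NOT D AND E AND NOT A) OR (NOT C AND NOT D AND E AND A) OR (NOT C AND D AND NOT E AND NOT A) OR (NOT C AND D AND NOT E AND A) OR (NOT C AND D AND E AND NOT A) OR (NOT C AND D AND E AND A) OR (C AND NOT D AND NOT E AND NOT A) OR (C AND NOT D AND E AND A) OR (C AND D AND NOT E AND NOT A) OR (C AND D AND NOT E AND A) OR (C AND D AND E AND NOT A) OR (C AND D AND E AND A)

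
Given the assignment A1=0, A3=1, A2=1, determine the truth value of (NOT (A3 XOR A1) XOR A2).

Substituting: (NOT (1 XOR 0) XOR 1)
= 1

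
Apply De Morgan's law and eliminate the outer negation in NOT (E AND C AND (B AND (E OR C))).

NOT E OR NOT C OR NOT (B AND (E OR C))
De Morgan's: NOT(AND of terms) = OR of negations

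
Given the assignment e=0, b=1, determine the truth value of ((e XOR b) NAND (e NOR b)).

Substituting: ((0 XOR 1) NAND (0 NOR 1))
= 1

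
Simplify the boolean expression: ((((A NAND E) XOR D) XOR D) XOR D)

By XOR self-cancellation ((E XOR v) XOR v = E):
= ((A NAND E) XOR D)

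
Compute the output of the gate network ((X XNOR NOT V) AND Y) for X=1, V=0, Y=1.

Substituting: ((1 XNOR NOT 0) AND 1)
= 1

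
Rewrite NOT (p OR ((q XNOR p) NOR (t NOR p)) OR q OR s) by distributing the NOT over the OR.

NOT p AND NOT ((q XNOR p) NOR (t NOR p)) AND NOT q AND NOT s
De Morgan's: NOT(OR of terms) = AND of negations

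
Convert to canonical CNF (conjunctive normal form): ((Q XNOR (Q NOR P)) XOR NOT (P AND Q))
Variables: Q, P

(Q OR NOT P) AND (NOT Q OR NOT P)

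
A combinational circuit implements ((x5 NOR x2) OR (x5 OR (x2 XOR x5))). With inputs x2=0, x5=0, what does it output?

Substituting: ((0 NOR 0) OR (0 OR (0 XOR 0)))
= 1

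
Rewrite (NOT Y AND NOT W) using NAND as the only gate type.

(((Y NAND Y) NAND (W NAND W)) NAND ((Y NAND Y) NAND (W NAND W)))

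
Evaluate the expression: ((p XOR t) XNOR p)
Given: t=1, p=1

Substituting: ((1 XOR 1) XNOR 1)
= 0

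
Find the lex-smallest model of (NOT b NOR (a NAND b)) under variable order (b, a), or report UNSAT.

b=1, a=1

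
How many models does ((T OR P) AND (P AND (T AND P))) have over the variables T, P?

Satisfying assignments: (1,1)
Count: 1 out of 4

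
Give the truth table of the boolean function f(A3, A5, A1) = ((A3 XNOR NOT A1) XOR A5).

A3 | A5 | A1 | Output
---------------------
0 | 0 | 0 | 0
0 | 0 | 1 | 1
0 | 1 | 0 | 1
0 | 1 | 1 | 0
1 | 0 | 0 | 1
1 | 0 | 1 | 0
1 | 1 | 0 | 0
1 | 1 | 1 | 1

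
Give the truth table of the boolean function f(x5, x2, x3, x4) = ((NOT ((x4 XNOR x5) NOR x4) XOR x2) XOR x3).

x5 | x2 | x3 | x4 | Output
--------------------------
0 | 0 | 0 | 0 | 1
0 | 0 | 0 | 1 | 1
0 | 0 | 1 | 0 | 0
0 | 0 | 1 | 1 | 0
0 | 1 | 0 | 0 | 0
0 | 1 | 0 | 1 | 0
0 | 1 | 1 | 0 | 1
0 | 1 | 1 | 1 | 1
1 | 0 | 0 | 0 | 0
1 | 0 | 0 | 1 | 1
1 | 0 | 1 | 0 | 1
1 | 0 | 1 | 1 | 0
1 | 1 | 0 | 0 | 1
1 | 1 | 0 | 1 | 0
1 | 1 | 1 | 0 | 0
1 | 1 | 1 | 1 | 1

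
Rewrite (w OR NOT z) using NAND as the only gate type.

((w NAND w) NAND ((z NAND z) NAND (z NAND z)))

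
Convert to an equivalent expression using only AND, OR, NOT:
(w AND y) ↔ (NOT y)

((w AND y) AND (NOT y)) OR (NOT (w AND y) AND y)
(Biconditional = both true or both false)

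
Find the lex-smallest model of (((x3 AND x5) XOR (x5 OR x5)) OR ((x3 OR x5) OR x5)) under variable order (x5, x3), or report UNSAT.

x5=0, x3=1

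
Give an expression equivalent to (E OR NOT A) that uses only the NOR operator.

((E NOR (A NOR A)) NOR (E NOR (A NOR A)))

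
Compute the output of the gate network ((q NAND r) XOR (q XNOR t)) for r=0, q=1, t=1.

Substituting: ((1 NAND 0) XOR (1 XNOR 1))
= 0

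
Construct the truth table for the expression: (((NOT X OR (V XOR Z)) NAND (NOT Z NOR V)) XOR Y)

Y | X | Z | V | Output
----------------------
0 | 0 | 0 | 0 | 1
0 | 0 | 0 | 1 | 1
0 | 0 | 1 | 0 | 0
0 | 0 | 1 | 1 | 1
0 | 1 | 0 | 0 | 1
0 | 1 | 0 | 1 | 1
0 | 1 | 1 | 0 | 0
0 | 1 | 1 | 1 | 1
1 | 0 | 0 | 0 | 0
1 | 0 | 0 | 1 | 0
1 | 0 | 1 | 0 | 1
1 | 0 | 1 | 1 | 0
1 | 1 | 0 | 0 | 0
1 | 1 | 0 | 1 | 0
1 | 1 | 1 | 0 | 1
1 | 1 | 1 | 1 | 0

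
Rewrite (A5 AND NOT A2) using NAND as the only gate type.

((A5 NAND (A2 NAND A2)) NAND (A5 NAND (A2 NAND A2)))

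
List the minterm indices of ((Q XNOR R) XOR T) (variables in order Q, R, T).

Σm(0, 3, 5, 6) = (NOT Q AND NOT R AND NOT T) OR (NOT Q AND R AND T) OR (Q AND NOT R AND T) OR (Q AND R AND NOT T)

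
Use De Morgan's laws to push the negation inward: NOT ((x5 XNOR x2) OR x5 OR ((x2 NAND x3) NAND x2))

NOT (x5 XNOR x2) AND NOT x5 AND NOT ((x2 NAND x3) NAND x2)
De Morgan's: NOT(OR of terms) = AND of negations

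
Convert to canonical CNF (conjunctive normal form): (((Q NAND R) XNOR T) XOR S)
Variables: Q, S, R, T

(Q OR S OR R OR T) AND (Q OR S OR NOT R OR T) AND (Q OR NOT S OR R OR NOT T) AND (Q OR NOT S OR NOT R OR NOT T) AND (NOT Q OR S OR R OR T) AND (NOT Q OR S OR NOT R OR NOT T) AND (NOT Q OR NOT S OR R OR NOT T) AND (NOT Q OR NOT S OR NOT R OR T)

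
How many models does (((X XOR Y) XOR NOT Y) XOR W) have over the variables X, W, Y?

Satisfying assignments: (0,0,0), (0,0,1), (1,1,0), (1,1,1)
Count: 4 out of 8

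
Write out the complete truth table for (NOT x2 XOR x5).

x2 | x5 | Output
----------------
0 | 0 | 1
0 | 1 | 0
1 | 0 | 0
1 | 1 | 1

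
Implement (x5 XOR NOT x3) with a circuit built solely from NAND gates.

((x5 NAND (x5 NAND (x3 NAND x3))) NAND ((x3 NAND x3) NAND (x5 NAND (x3 NAND x3))))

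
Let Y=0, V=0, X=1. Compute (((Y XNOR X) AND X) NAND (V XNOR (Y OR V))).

Substituting: (((0 XNOR 1) AND 1) NAND (0 XNOR (0 OR 0)))
= 1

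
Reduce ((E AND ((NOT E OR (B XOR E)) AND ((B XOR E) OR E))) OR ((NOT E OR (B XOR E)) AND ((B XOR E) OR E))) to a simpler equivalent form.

By absorption (E OR (E AND v) = E) then distribution ((E OR v) AND (E OR NOT v) = E):
= (B XOR E)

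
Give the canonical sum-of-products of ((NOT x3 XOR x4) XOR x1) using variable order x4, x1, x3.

Σm(0, 3, 5, 6) = (NOT x4 AND NOT x1 AND NOT x3) OR (NOT x4 AND x1 AND x3) OR (x4 AND NOT x1 AND x3) OR (x4 AND x1 AND NOT x3)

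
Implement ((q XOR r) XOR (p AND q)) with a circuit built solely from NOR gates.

((((((((q NOR r) NOR (q NOR r)) NOR ((q NOR r) NOR (q NOR r))) NOR ((((q NOR q) NOR (r NOR r)) NOR ((q NOR q) NOR (r NOR r))) NOR (((q NOR q) NOR (r NOR r)) NOR ((q NOR q) NOR (r NOR r))))) NOR ((p NOR p) NOR (q NOR q))) NOR (((((q NOR r) NOR (q NOR r)) NOR ((q NOR r) NOR (q NOR r))) NOR ((((q NOR q) NOR (r NOR r)) NOR ((q NOR q) NOR (r NOR r))) NOR (((q NOR q) NOR (r NOR r)) NOR ((q NOR q) NOR (r NOR r))))) NOR ((p NOR p) NOR (q NOR q)))) NOR ((((((q NOR r) NOR (q NOR r)) NOR ((q NOR r) NOR (q NOR r))) NOR ((((q NOR q) NOR (r NOR r)) NOR ((q NOR q) NOR (r NOR r))) NOR (((q NOR q) NOR (r NOR r)) NOR ((q NOR q) NOR (r NOR r))))) NOR ((p NOR p) NOR (q NOR q))) NOR (((((q NOR r) NOR (q NOR r)) NOR ((q NOR r) NOR (q NOR r))) NOR ((((q NOR q) NOR (r NOR r)) NOR ((q NOR q) NOR (r NOR r))) NOR (((q NOR q) NOR (r NOR r)) NOR ((q NOR q) NOR (r NOR r))))) NOR ((p NOR p) NOR (q NOR q))))) NOR ((((((((q NOR r) NOR (q NOR r)) NOR ((q NOR r) NOR (q NOR r))) NOR ((((q NOR q) NOR (r NOR r)) NOR ((q NOR q) NOR (r NOR r))) NOR (((q NOR q) NOR (r NOR r)) NOR ((q NOR q) NOR (r NOR r))))) NOR ((((q NOR r) NOR (q NOR r)) NOR ((q NOR r) NOR (q NOR r))) NOR ((((q NOR q) NOR (r NOR r)) NOR ((q NOR q) NOR (r NOR r))) NOR (((q NOR q) NOR (r NOR r)) NOR ((q NOR q) NOR (r NOR r)))))) NOR (((p NOR p) NOR (q NOR q)) NOR ((p NOR p) NOR (q NOR q)))) NOR ((((((q NOR r) NOR (q NOR r)) NOR ((q NOR r) NOR (q NOR r))) NOR ((((q NOR q) NOR (r NOR r)) NOR ((q NOR q) NOR (r NOR r))) NOR (((q NOR q) NOR (r NOR r)) NOR ((q NOR q) NOR (r NOR r))))) NOR ((((q NOR r) NOR (q NOR r)) NOR ((q NOR r) NOR (q NOR r))) NOR ((((q NOR q) NOR (r NOR r)) NOR ((q NOR q) NOR (r NOR r))) NOR (((q NOR q) NOR (r NOR r)) NOR ((q NOR q) NOR (r NOR r)))))) NOR (((p NOR p) NOR (q NOR q)) NOR ((p NOR p) NOR (q NOR q))))) NOR (((((((q NOR r) NOR (q NOR r)) NOR ((q NOR r) NOR (q NOR r))) NOR ((((q NOR q) NOR (r NOR r)) NOR ((q NOR q) NOR (r NOR r))) NOR (((q NOR q) NOR (r NOR r)) NOR ((q NOR q) NOR (r NOR r))))) NOR ((((q NOR r) NOR (q NOR r)) NOR ((q NOR r) NOR (q NOR r))) NOR ((((q NOR q) NOR (r NOR r)) NOR ((q NOR q) NOR (r NOR r))) NOR (((q NOR q) NOR (r NOR r)) NOR ((q NOR q) NOR (r NOR r)))))) NOR (((p NOR p) NOR (q NOR q)) NOR ((p NOR p) NOR (q NOR q)))) NOR ((((((q NOR r) NOR (q NOR r)) NOR ((q NOR r) NOR (q NOR r))) NOR ((((q NOR q) NOR (r NOR r)) NOR ((q NOR q) NOR (r NOR r))) NOR (((q NOR q) NOR (r NOR r)) NOR ((q NOR q) NOR (r NOR r))))) NOR ((((q NOR r) NOR (q NOR r)) NOR ((q NOR r) NOR (q NOR r))) NOR ((((q NOR q) NOR (r NOR r)) NOR ((q NOR q) NOR (r NOR r))) NOR (((q NOR q) NOR (r NOR r)) NOR ((q NOR q) NOR (r NOR r)))))) NOR (((p NOR p) NOR (q NOR q)) NOR ((p NOR p) NOR (q NOR q)))))))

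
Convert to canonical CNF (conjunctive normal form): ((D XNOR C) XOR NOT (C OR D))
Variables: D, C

(D OR C) AND (D OR NOT C) AND (NOT D OR C)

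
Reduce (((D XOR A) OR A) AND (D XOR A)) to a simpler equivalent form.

By absorption (E AND (E OR v) = E):
= (D XOR A)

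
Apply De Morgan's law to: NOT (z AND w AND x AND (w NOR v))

NOT z OR NOT w OR NOT x OR NOT (w NOR v)
De Morgan's: NOT(AND of terms) = OR of negations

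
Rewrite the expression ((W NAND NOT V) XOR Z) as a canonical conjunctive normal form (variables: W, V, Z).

(W OR V OR NOT Z) AND (W OR NOT V OR NOT Z) AND (NOT W OR V OR Z) AND (NOT W OR NOT V OR NOT Z)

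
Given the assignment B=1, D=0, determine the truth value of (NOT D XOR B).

Substituting: (NOT 0 XOR 1)
= 0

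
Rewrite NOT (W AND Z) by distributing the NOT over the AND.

NOT W OR NOT Z
De Morgan's: NOT(AND of terms) = OR of negations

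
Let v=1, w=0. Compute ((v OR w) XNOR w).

Substituting: ((1 OR 0) XNOR 0)
= 0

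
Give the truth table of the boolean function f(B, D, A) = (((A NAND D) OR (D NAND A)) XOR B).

B | D | A | Output
------------------
0 | 0 | 0 | 1
0 | 0 | 1 | 1
0 | 1 | 0 | 1
0 | 1 | 1 | 0
1 | 0 | 0 | 0
1 | 0 | 1 | 0
1 | 1 | 0 | 0
1 | 1 | 1 | 1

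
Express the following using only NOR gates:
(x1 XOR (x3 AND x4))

((((x1 NOR ((x3 NOR x3) NOR (x4 NOR x4))) NOR (x1 NOR ((x3 NOR x3) NOR (x4 NOR x4)))) NOR ((x1 NOR ((x3 NOR x3) NOR (x4 NOR x4))) NOR (x1 NOR ((x3 NOR x3) NOR (x4 NOR x4))))) NOR ((((x1 NOR x1) NOR (((x3 NOR x3) NOR (x4 NOR x4)) NOR ((x3 NOR x3) NOR (x4 NOR x4)))) NOR ((x1 NOR x1) NOR (((x3 NOR x3) NOR (x4 NOR x4)) NOR ((x3 NOR x3) NOR (x4 NOR x4))))) NOR (((x1 NOR x1) NOR (((x3 NOR x3) NOR (x4 NOR x4)) NOR ((x3 NOR x3) NOR (x4 NOR x4)))) NOR ((x1 NOR x1) NOR (((x3 NOR x3) NOR (x4 NOR x4)) NOR ((x3 NOR x3) NOR (x4 NOR x4)))))))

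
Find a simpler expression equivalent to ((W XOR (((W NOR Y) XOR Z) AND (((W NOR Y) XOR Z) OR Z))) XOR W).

By XOR self-cancellation ((E XOR v) XOR v = E) then absorption (E AND (E OR v) = E):
= ((W NOR Y) XOR Z)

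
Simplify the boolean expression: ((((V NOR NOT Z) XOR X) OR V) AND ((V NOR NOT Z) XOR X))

By absorption (E AND (E OR v) = E):
= ((V NOR NOT Z) XOR X)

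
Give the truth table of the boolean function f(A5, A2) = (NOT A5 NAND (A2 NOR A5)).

A5 | A2 | Output
----------------
0 | 0 | 0
0 | 1 | 1
1 | 0 | 1
1 | 1 | 1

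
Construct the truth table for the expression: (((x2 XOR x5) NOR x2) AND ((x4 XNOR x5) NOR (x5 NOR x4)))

x5 | x2 | x4 | Output
---------------------
0 | 0 | 0 | 0
0 | 0 | 1 | 1
0 | 1 | 0 | 0
0 | 1 | 1 | 0
1 | 0 | 0 | 0
1 | 0 | 1 | 0
1 | 1 | 0 | 0
1 | 1 | 1 | 0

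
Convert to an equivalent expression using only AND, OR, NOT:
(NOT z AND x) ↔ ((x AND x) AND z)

((NOT z AND x) AND ((x AND x) AND z)) OR (NOT (NOT z AND x) AND NOT ((x AND x) AND z))
(Biconditional = both true or both false)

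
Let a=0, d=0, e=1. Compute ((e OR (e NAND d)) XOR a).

Substituting: ((1 OR (1 NAND 0)) XOR 0)
= 1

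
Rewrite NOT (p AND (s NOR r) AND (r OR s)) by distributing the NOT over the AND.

NOT p OR NOT (s NOR r) OR NOT (r OR s)
De Morgan's: NOT(AND of terms) = OR of negations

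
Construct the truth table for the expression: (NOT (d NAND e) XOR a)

d | a | e | Output
------------------
0 | 0 | 0 | 0
0 | 0 | 1 | 0
0 | 1 | 0 | 1
0 | 1 | 1 | 1
1 | 0 | 0 | 0
1 | 0 | 1 | 1
1 | 1 | 0 | 1
1 | 1 | 1 | 0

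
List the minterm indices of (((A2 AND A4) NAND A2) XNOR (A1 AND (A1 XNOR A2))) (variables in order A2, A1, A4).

Σm(5, 6) = (A2 AND NOT A1 AND A4) OR (A2 AND A1 AND NOT A4)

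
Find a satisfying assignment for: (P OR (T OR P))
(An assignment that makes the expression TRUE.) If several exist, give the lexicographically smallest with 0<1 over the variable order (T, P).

T=0, P=1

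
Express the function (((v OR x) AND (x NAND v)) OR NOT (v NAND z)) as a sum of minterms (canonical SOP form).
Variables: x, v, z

Σm(2, 3, 4, 5, 7) = (NOT x AND v AND NOT z) OR (NOT x AND v AND z) OR (x AND NOT v AND NOT z) OR (x AND NOT v AND z) OR (x AND v AND z)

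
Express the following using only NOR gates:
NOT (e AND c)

(((e NOR e) NOR (c NOR c)) NOR ((e NOR e) NOR (c NOR c)))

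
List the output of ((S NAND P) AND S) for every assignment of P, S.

P | S | Output
--------------
0 | 0 | 0
0 | 1 | 1
1 | 0 | 0
1 | 1 | 0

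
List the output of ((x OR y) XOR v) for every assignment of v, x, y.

v | x | y | Output
------------------
0 | 0 | 0 | 0
0 | 0 | 1 | 1
0 | 1 | 0 | 1
0 | 1 | 1 | 1
1 | 0 | 0 | 1
1 | 0 | 1 | 0
1 | 1 | 0 | 0
1 | 1 | 1 | 0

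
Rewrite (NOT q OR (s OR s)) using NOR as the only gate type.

(((q NOR q) NOR ((s NOR s) NOR (s NOR s))) NOR ((q NOR q) NOR ((s NOR s) NOR (s NOR s))))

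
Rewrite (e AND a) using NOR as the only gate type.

((e NOR e) NOR (a NOR a))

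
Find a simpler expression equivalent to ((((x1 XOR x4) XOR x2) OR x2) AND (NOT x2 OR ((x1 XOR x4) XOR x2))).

By distribution ((E OR v) AND (E OR NOT v) = E):
= ((x1 XOR x4) XOR x2)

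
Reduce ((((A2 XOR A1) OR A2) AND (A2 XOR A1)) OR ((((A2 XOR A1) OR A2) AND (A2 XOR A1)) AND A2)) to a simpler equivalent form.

By absorption (E OR (E AND v) = E) then absorption (E AND (E OR v) = E):
= (A2 XOR A1)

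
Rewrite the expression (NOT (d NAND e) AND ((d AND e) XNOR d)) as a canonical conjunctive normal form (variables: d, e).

(d OR e) AND (d OR NOT e) AND (NOT d OR e)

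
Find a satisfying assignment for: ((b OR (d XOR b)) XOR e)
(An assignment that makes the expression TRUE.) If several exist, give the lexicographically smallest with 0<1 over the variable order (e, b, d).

e=0, b=0, d=1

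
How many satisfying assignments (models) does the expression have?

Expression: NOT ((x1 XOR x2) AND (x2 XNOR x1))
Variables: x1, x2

Satisfying assignments: (0,0), (0,1), (1,0), (1,1)
Count: 4 out of 4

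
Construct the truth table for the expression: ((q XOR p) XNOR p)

p | q | Output
--------------
0 | 0 | 1
0 | 1 | 0
1 | 0 | 1
1 | 1 | 0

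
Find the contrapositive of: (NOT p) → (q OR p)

Contrapositive: NOT (q OR p) → p
Note: A statement and its contrapositive are logically equivalent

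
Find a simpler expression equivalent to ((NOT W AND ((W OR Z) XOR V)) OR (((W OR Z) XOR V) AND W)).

By distribution ((E AND v) OR (E AND NOT v) = E):
= ((W OR Z) XOR V)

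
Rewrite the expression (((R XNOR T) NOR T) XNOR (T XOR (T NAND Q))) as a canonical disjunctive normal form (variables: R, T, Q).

(NOT R AND T AND NOT Q) OR (R AND NOT T AND NOT Q) OR (R AND NOT T AND Q) OR (R AND T AND NOT Q)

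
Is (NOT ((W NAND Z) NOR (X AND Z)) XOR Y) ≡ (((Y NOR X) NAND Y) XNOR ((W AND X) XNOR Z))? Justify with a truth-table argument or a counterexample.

No. Counterexample: with X=0, Y=0, W=0, Z=1, Expression 1 = 1 but Expression 2 = 0.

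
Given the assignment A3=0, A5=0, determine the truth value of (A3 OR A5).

Substituting: (0 OR 0)
= 0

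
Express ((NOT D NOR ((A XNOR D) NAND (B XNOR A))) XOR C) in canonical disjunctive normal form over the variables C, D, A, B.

(NOT C AND D AND A AND B) OR (C AND NOT D AND NOT A AND NOT B) OR (C AND NOT D AND NOT A AND B) OR (C AND NOT D AND A AND NOT B) OR (C AND NOT D AND A AND B) OR (C AND D AND NOT A AND NOT B) OR (C AND D AND NOT A AND B) OR (C AND D AND A AND NOT B)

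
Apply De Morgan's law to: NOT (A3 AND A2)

NOT A3 OR NOT A2
De Morgan's: NOT(AND of terms) = OR of negations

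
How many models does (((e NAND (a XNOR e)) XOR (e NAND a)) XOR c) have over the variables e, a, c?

Satisfying assignments: (0,0,1), (0,1,1), (1,0,1), (1,1,1)
Count: 4 out of 8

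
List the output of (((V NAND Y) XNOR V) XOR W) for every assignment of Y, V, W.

Y | V | W | Output
------------------
0 | 0 | 0 | 0
0 | 0 | 1 | 1
0 | 1 | 0 | 1
0 | 1 | 1 | 0
1 | 0 | 0 | 0
1 | 0 | 1 | 1
1 | 1 | 0 | 0
1 | 1 | 1 | 1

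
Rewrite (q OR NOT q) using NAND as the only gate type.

((q NAND q) NAND ((q NAND q) NAND (q NAND q)))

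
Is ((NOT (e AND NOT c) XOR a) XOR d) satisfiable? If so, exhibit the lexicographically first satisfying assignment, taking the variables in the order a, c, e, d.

a=0, c=0, e=0, d=0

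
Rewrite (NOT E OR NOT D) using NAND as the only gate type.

(((E NAND E) NAND (E NAND E)) NAND ((D NAND D) NAND (D NAND D)))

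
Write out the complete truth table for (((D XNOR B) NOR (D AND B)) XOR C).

C | D | B | Output
------------------
0 | 0 | 0 | 0
0 | 0 | 1 | 1
0 | 1 | 0 | 1
0 | 1 | 1 | 0
1 | 0 | 0 | 1
1 | 0 | 1 | 0
1 | 1 | 0 | 0
1 | 1 | 1 | 1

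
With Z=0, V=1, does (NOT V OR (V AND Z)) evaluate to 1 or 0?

Substituting: (NOT 1 OR (1 AND 0))
= 0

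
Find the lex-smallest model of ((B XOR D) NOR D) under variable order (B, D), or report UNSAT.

B=0, D=0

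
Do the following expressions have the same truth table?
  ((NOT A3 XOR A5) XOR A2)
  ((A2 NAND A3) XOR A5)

No. Counterexample: with A3=0, A5=0, A2=1, Expression 1 = 0 but Expression 2 = 1.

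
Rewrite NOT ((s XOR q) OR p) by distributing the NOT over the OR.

NOT (s XOR q) AND NOT p
De Morgan's: NOT(OR of terms) = AND of negations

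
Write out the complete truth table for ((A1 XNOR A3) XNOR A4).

A4 | A3 | A1 | Output
---------------------
0 | 0 | 0 | 0
0 | 0 | 1 | 1
0 | 1 | 0 | 1
0 | 1 | 1 | 0
1 | 0 | 0 | 1
1 | 0 | 1 | 0
1 | 1 | 0 | 0
1 | 1 | 1 | 1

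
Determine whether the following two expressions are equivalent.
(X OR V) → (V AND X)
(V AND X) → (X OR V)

No, Converse is not equivalent to original (counterexample: X=0, V=1, Y=0)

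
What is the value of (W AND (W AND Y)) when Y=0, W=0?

Substituting: (0 AND (0 AND 0))
= 0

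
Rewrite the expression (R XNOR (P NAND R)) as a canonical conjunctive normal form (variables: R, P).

(R OR P) AND (R OR NOT P) AND (NOT R OR NOT P)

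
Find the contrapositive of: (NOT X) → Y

Contrapositive: NOT Y → X
Note: A statement and its contrapositive are logically equivalent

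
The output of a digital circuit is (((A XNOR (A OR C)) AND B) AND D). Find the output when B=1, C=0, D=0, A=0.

Substituting: (((0 XNOR (0 OR 0)) AND 1) AND 0)
= 0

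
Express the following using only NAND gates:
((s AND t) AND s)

((((s NAND t) NAND (s NAND t)) NAND s) NAND (((s NAND t) NAND (s NAND t)) NAND s))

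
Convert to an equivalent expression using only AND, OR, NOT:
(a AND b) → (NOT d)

NOT (a AND b) OR (NOT d)
(Implication elimination: A → B = NOT A OR B)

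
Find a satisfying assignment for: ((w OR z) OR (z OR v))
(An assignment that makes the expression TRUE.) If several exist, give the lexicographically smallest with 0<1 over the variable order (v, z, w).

v=0, z=0, w=1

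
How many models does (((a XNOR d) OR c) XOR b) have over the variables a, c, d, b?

Satisfying assignments: (0,0,0,0), (0,0,1,1), (0,1,0,0), (0,1,1,0), (1,0,0,1), (1,0,1,0), (1,1,0,0), (1,1,1,0)
Count: 8 out of 16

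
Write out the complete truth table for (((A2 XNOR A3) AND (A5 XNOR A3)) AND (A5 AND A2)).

A3 | A5 | A2 | Output
---------------------
0 | 0 | 0 | 0
0 | 0 | 1 | 0
0 | 1 | 0 | 0
0 | 1 | 1 | 0
1 | 0 | 0 | 0
1 | 0 | 1 | 0
1 | 1 | 0 | 0
1 | 1 | 1 | 1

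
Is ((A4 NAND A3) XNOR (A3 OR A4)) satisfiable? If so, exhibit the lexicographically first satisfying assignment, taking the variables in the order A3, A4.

A3=0, A4=1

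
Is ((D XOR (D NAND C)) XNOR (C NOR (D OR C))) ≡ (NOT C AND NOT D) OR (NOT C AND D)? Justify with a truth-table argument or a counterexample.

Yes, they are equivalent — the two output columns agree on all 4 assignments:
C | D | Expression 1 | Expression 2
-----------------------------------
0 | 0 | 1 | 1
0 | 1 | 1 | 1
1 | 0 | 0 | 0
1 | 1 | 0 | 0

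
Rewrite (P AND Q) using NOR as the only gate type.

((P NOR P) NOR (Q NOR Q))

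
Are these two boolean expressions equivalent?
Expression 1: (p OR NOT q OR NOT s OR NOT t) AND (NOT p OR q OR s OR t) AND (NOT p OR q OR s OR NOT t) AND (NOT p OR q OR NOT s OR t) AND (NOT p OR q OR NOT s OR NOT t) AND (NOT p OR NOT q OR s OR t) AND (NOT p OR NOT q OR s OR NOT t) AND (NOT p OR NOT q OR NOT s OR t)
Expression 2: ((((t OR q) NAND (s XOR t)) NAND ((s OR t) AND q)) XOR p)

Yes, they are equivalent — the two output columns agree on all 16 assignments:
p | q | s | t | Expression 1 | Expression 2
-------------------------------------------
0 | 0 | 0 | 0 | 1 | 1
0 | 0 | 0 | 1 | 1 | 1
0 | 0 | 1 | 0 | 1 | 1
0 | 0 | 1 | 1 | 1 | 1
0 | 1 | 0 | 0 | 1 | 1
0 | 1 | 0 | 1 | 1 | 1
0 | 1 | 1 | 0 | 1 | 1
0 | 1 | 1 | 1 | 0 | 0
1 | 0 | 0 | 0 | 0 | 0
1 | 0 | 0 | 1 | 0 | 0
1 | 0 | 1 | 0 | 0 | 0
1 | 0 | 1 | 1 | 0 | 0
1 | 1 | 0 | 0 | 0 | 0
1 | 1 | 0 | 1 | 0 | 0
1 | 1 | 1 | 0 | 0 | 0
1 | 1 | 1 | 1 | 1 | 1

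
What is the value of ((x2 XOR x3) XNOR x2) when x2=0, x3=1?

Substituting: ((0 XOR 1) XNOR 0)
= 0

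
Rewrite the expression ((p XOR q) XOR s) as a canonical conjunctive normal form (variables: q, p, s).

(q OR p OR s) AND (q OR NOT p OR NOT s) AND (NOT q OR p OR NOT s) AND (NOT q OR NOT p OR s)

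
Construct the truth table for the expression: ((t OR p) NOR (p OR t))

t | p | Output
--------------
0 | 0 | 1
0 | 1 | 0
1 | 0 | 0
1 | 1 | 0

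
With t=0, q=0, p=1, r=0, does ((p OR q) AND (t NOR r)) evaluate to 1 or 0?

Substituting: ((1 OR 0) AND (0 NOR 0))
= 1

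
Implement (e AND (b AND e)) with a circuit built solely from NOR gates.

((e NOR e) NOR (((b NOR b) NOR (e NOR e)) NOR ((b NOR b) NOR (e NOR e))))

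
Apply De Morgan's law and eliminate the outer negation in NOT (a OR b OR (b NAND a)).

NOT a AND NOT b AND NOT (b NAND a)
De Morgan's: NOT(OR of terms) = AND of negations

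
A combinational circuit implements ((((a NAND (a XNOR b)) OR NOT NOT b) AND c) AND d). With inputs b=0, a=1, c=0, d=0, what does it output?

Substituting: ((((1 NAND (1 XNOR 0)) OR NOT NOT 0) AND 0) AND 0)
= 0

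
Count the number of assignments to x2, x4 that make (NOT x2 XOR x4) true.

Satisfying assignments: (0,0), (1,1)
Count: 2 out of 4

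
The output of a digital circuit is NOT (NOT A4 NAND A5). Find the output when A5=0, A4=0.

Substituting: NOT (NOT 0 NAND 0)
= 0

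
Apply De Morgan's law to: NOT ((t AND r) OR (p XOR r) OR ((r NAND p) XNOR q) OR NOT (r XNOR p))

NOT (t AND r) AND NOT (p XOR r) AND NOT ((r NAND p) XNOR q) AND (r XNOR p)
De Morgan's: NOT(OR of terms) = AND of negations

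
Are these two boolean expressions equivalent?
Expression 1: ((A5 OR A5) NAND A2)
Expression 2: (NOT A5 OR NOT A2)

Yes, they are equivalent — the two output columns agree on all 4 assignments:
A5 | A2 | Expression 1 | Expression 2
-------------------------------------
0 | 0 | 1 | 1
0 | 1 | 1 | 1
1 | 0 | 1 | 1
1 | 1 | 0 | 0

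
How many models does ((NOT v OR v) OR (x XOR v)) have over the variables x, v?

Satisfying assignments: (0,0), (0,1), (1,0), (1,1)
Count: 4 out of 4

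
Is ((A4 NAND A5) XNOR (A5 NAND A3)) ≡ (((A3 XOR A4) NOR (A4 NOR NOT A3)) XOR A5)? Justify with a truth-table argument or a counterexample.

No. Counterexample: with A5=0, A4=0, A3=1, Expression 1 = 1 but Expression 2 = 0.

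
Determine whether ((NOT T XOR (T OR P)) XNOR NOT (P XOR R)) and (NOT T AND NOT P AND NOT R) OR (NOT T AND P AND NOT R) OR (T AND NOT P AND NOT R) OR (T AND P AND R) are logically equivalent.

Yes, they are equivalent — the two output columns agree on all 8 assignments:
T | P | R | Expression 1 | Expression 2
---------------------------------------
0 | 0 | 0 | 1 | 1
0 | 0 | 1 | 0 | 0
0 | 1 | 0 | 1 | 1
0 | 1 | 1 | 0 | 0
1 | 0 | 0 | 1 | 1
1 | 0 | 1 | 0 | 0
1 | 1 | 0 | 0 | 0
1 | 1 | 1 | 1 | 1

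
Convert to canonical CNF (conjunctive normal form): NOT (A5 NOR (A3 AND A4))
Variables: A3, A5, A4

(A3 OR A5 OR A4) AND (A3 OR A5 OR NOT A4) AND (NOT A3 OR A5 OR A4)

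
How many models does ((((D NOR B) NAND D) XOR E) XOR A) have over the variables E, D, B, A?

Satisfying assignments: (0,0,0,0), (0,0,1,0), (0,1,0,0), (0,1,1,0), (1,0,0,1), (1,0,1,1), (1,1,0,1), (1,1,1,1)
Count: 8 out of 16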